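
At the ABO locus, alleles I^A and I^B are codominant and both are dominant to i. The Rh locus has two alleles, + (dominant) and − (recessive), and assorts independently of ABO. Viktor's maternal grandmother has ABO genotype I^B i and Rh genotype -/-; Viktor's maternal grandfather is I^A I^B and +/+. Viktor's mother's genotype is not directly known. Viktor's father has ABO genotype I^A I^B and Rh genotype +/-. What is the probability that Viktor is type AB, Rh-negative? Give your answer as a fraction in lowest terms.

Viktor's mother's ABO genotype from I^B i × I^A I^B: 1/4 I^A I^B, 1/4 I^A i, 1/4 I^B I^B, 1/4 I^B i.
Crossing each possibility with the father I^A I^B and summing P(type AB): 1/4·1/2 + 1/4·1/4 + 1/4·1/2 + 1/4·1/4 = 3/8.
Similarly for Rh via the mother's Rh distribution: P(Rh-) = 1/4.
Independent loci: 3/8 × 1/4 = 3/32.

3/32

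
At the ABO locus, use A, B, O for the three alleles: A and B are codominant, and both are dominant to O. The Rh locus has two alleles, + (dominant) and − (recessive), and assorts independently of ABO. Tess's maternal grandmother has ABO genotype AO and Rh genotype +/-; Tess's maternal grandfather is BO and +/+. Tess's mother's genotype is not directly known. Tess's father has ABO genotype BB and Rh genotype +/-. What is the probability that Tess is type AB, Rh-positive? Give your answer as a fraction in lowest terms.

Tess's mother's ABO genotype from AO × BO: 1/4 AB, 1/4 AO, 1/4 BO, 1/4 OO.
Crossing each possibility with the father BB and summing P(type AB): 1/4·1/2 + 1/4·1/2 + 1/4·0 + 1/4·0 = 1/4.
Similarly for Rh via the mother's Rh distribution: P(Rh+) = 7/8.
Independent loci: 1/4 × 7/8 = 7/32.

7/32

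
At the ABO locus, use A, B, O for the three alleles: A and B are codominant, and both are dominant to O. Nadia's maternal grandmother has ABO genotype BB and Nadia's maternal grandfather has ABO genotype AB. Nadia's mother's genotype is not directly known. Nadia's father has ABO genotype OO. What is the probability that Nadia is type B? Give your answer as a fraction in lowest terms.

3/4

Nadia's mother's ABO genotype from BB × AB: 1/2 AB, 1/2 BB.
Crossing each possibility with the father OO and summing P(type B): 1/2·1/2 + 1/2·1 = 3/4.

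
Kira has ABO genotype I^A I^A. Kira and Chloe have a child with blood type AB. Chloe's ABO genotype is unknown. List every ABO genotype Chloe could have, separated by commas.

I^A I^B, I^B I^B, I^B i

For each candidate genotype of Chloe, check whether crossing it with I^A I^A can produce every observed child phenotype.
  I^A I^A → possible child types {A} ✗
  I^A I^B → possible child types {A, AB} ✓
  I^A i → possible child types {A} ✗
  I^B I^B → possible child types {AB} ✓
  I^B i → possible child types {A, AB} ✓
  i i → possible child types {A} ✗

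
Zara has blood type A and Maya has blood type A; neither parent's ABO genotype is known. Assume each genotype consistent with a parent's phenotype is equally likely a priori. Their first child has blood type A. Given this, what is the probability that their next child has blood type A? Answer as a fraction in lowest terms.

Possible genotypes: Zara ∈ {I^A I^A, I^A i}; Maya ∈ {I^A I^A, I^A i}.
Weight each parental genotype pair by prior × P(type-A child):
  I^A I^A × I^A I^A: posterior weight 4/15; P(next child type A) = 1.
  I^A I^A × I^A i: posterior weight 4/15; P(next child type A) = 1.
  I^A i × I^A I^A: posterior weight 4/15; P(next child type A) = 1.
  I^A i × I^A i: posterior weight 1/5; P(next child type A) = 3/4.
Weighted sum = 19/20.

19/20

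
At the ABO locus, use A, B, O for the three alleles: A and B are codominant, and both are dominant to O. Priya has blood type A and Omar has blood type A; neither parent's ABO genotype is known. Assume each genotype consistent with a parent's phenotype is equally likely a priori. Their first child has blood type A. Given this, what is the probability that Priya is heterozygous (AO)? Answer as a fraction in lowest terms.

7/15

Possible genotypes: Priya ∈ {AA, AO}; Omar ∈ {AA, AO}.
Weight each parental genotype pair by prior × P(type-A child):
  AA × AA: posterior weight 4/15.
  AA × AO: posterior weight 4/15.
  AO × AA: posterior weight 4/15.
  AO × AO: posterior weight 1/5.
Sum the posterior weight over pairs where Priya is AO: 7/15.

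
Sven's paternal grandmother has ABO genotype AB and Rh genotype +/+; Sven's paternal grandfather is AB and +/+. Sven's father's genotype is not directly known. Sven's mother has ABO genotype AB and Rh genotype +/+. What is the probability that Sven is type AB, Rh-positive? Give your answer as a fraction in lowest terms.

Sven's father's ABO genotype from AB × AB: 1/4 AA, 1/2 AB, 1/4 BB.
Crossing each possibility with the mother AB and summing P(type AB): 1/4·1/2 + 1/2·1/2 + 1/4·1/2 = 1/2.
Similarly for Rh via the father's Rh distribution: P(Rh+) = 1.
Independent loci: 1/2 × 1 = 1/2.

1/2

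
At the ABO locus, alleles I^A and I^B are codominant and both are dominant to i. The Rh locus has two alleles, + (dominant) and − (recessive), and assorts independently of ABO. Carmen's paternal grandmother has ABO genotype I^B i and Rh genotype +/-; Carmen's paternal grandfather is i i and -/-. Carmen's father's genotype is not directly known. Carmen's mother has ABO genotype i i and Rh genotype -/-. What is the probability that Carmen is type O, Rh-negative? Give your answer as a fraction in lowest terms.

9/16

Carmen's father's ABO genotype from I^B i × i i: 1/2 I^B i, 1/2 i i.
Crossing each possibility with the mother i i and summing P(type O): 1/2·1/2 + 1/2·1 = 3/4.
Similarly for Rh via the father's Rh distribution: P(Rh-) = 3/4.
Independent loci: 3/4 × 3/4 = 9/16.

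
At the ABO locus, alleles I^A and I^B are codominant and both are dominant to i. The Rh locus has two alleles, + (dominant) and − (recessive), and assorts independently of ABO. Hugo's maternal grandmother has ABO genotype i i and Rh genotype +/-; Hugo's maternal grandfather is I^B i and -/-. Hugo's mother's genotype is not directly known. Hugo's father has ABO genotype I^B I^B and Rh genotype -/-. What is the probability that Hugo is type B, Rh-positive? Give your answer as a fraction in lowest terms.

Hugo's mother's ABO genotype from i i × I^B i: 1/2 I^B i, 1/2 i i.
Crossing each possibility with the father I^B I^B and summing P(type B): 1/2·1 + 1/2·1 = 1.
Similarly for Rh via the mother's Rh distribution: P(Rh+) = 1/4.
Independent loci: 1 × 1/4 = 1/4.

1/4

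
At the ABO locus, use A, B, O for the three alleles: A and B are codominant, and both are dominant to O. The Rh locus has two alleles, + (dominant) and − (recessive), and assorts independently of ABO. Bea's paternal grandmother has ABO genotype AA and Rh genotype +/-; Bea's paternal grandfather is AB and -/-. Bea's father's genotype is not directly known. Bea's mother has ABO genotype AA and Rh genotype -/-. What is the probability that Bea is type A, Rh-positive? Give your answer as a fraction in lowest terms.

3/16

Bea's father's ABO genotype from AA × AB: 1/2 AA, 1/2 AB.
Crossing each possibility with the mother AA and summing P(type A): 1/2·1 + 1/2·1/2 = 3/4.
Similarly for Rh via the father's Rh distribution: P(Rh+) = 1/4.
Independent loci: 3/4 × 1/4 = 3/16.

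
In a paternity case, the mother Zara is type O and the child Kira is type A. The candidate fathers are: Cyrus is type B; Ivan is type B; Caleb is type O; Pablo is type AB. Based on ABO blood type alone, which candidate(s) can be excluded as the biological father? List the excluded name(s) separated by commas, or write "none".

A candidate is excluded only if no genotype consistent with his phenotype could produce a type A child with a type O mother.
Cyrus (type B): no genotype consistent with that phenotype can produce a type-A child with a type-O mother.
Ivan (type B): no genotype consistent with that phenotype can produce a type-A child with a type-O mother.
Caleb (type O): no genotype consistent with that phenotype can produce a type-A child with a type-O mother.

Cyrus, Ivan, Caleb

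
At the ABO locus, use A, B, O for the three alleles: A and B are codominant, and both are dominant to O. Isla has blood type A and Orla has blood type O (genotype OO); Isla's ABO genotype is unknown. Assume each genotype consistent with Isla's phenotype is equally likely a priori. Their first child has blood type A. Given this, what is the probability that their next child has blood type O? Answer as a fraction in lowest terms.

Possible genotypes: Isla ∈ {AA, AO}; Orla ∈ {OO}.
Weight each parental genotype pair by prior × P(type-A child):
  AA × OO: posterior weight 2/3; P(next child type O) = 0.
  AO × OO: posterior weight 1/3; P(next child type O) = 1/2.
Weighted sum = 1/6.

1/6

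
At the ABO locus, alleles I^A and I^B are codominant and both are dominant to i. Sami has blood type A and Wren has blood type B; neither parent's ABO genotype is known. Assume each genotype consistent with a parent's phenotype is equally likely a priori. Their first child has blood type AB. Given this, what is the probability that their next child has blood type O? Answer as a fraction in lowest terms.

1/36

Possible genotypes: Sami ∈ {I^A I^A, I^A i}; Wren ∈ {I^B I^B, I^B i}.
Weight each parental genotype pair by prior × P(type-AB child):
  I^A I^A × I^B I^B: posterior weight 4/9; P(next child type O) = 0.
  I^A I^A × I^B i: posterior weight 2/9; P(next child type O) = 0.
  I^A i × I^B I^B: posterior weight 2/9; P(next child type O) = 0.
  I^A i × I^B i: posterior weight 1/9; P(next child type O) = 1/4.
Weighted sum = 1/36.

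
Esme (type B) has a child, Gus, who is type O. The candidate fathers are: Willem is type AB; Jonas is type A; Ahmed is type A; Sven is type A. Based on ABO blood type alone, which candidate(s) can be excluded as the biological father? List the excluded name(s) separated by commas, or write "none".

Willem

A candidate is excluded only if no genotype consistent with his phenotype could produce a type O child with a type B mother.
Willem (type AB): no genotype consistent with that phenotype can produce a type-O child with a type-B mother.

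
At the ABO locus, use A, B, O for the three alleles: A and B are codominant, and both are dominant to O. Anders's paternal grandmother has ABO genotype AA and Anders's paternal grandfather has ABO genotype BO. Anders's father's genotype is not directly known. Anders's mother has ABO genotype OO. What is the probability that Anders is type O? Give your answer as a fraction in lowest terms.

1/4

Anders's father's ABO genotype from AA × BO: 1/2 AB, 1/2 AO.
Crossing each possibility with the mother OO and summing P(type O): 1/2·0 + 1/2·1/2 = 1/4.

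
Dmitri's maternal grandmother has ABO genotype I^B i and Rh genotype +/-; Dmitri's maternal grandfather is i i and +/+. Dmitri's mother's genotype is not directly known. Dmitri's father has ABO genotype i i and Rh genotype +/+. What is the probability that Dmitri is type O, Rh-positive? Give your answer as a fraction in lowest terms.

Dmitri's mother's ABO genotype from I^B i × i i: 1/2 I^B i, 1/2 i i.
Crossing each possibility with the father i i and summing P(type O): 1/2·1/2 + 1/2·1 = 3/4.
Similarly for Rh via the mother's Rh distribution: P(Rh+) = 1.
Independent loci: 3/4 × 1 = 3/4.

3/4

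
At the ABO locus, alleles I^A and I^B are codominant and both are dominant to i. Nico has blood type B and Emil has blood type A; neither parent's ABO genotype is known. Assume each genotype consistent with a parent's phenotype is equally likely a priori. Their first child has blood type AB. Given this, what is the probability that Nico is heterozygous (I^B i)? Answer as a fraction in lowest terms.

1/3

Possible genotypes: Nico ∈ {I^B I^B, I^B i}; Emil ∈ {I^A I^A, I^A i}.
Weight each parental genotype pair by prior × P(type-AB child):
  I^B I^B × I^A I^A: posterior weight 4/9.
  I^B I^B × I^A i: posterior weight 2/9.
  I^B i × I^A I^A: posterior weight 2/9.
  I^B i × I^A i: posterior weight 1/9.
Sum the posterior weight over pairs where Nico is I^B i: 1/3.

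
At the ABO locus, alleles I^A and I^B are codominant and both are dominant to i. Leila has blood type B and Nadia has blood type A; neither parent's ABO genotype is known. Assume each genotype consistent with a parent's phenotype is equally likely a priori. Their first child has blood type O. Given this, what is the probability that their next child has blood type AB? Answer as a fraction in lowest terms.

1/4

Possible genotypes: Leila ∈ {I^B I^B, I^B i}; Nadia ∈ {I^A I^A, I^A i}.
Weight each parental genotype pair by prior × P(type-O child):
  I^B i × I^A i: posterior weight 1; P(next child type AB) = 1/4.
Weighted sum = 1/4.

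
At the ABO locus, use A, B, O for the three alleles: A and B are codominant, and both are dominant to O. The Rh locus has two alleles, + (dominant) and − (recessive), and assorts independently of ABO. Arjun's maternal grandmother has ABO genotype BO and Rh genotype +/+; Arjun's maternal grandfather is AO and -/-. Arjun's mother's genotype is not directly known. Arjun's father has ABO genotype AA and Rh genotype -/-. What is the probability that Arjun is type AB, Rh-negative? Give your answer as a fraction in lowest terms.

1/8

Arjun's mother's ABO genotype from BO × AO: 1/4 AB, 1/4 AO, 1/4 BO, 1/4 OO.
Crossing each possibility with the father AA and summing P(type AB): 1/4·1/2 + 1/4·0 + 1/4·1/2 + 1/4·0 = 1/4.
Similarly for Rh via the mother's Rh distribution: P(Rh-) = 1/2.
Independent loci: 1/4 × 1/2 = 1/8.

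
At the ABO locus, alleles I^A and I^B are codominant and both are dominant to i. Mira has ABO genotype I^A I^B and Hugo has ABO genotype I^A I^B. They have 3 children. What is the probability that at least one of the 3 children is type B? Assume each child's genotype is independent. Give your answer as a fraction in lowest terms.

ABO cross I^A I^B × I^A I^B → 1/4 A, 1/4 B, 1/2 AB.
So P(type B) = 1/4 per child.
P(none) = (3/4)^3 = 27/64; P(at least one) = 1 − 27/64 = 37/64.

37/64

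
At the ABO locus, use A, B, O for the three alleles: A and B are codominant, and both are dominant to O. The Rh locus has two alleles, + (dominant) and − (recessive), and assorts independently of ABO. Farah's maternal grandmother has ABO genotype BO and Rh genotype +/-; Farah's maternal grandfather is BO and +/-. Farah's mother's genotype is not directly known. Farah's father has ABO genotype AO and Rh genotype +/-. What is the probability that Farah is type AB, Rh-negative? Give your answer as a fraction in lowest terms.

1/16

Farah's mother's ABO genotype from BO × BO: 1/4 BB, 1/2 BO, 1/4 OO.
Crossing each possibility with the father AO and summing P(type AB): 1/4·1/2 + 1/2·1/4 + 1/4·0 = 1/4.
Similarly for Rh via the mother's Rh distribution: P(Rh-) = 1/4.
Independent loci: 1/4 × 1/4 = 1/16.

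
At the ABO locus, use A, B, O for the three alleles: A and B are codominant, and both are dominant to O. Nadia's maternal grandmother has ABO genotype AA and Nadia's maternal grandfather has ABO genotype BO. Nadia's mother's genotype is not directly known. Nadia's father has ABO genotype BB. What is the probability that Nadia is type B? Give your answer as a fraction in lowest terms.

1/2

Nadia's mother's ABO genotype from AA × BO: 1/2 AB, 1/2 AO.
Crossing each possibility with the father BB and summing P(type B): 1/2·1/2 + 1/2·1/2 = 1/2.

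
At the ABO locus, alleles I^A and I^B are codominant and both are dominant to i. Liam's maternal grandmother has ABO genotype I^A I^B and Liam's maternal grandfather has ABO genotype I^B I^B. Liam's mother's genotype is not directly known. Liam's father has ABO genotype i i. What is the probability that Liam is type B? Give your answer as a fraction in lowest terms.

Liam's mother's ABO genotype from I^A I^B × I^B I^B: 1/2 I^A I^B, 1/2 I^B I^B.
Crossing each possibility with the father i i and summing P(type B): 1/2·1/2 + 1/2·1 = 3/4.

3/4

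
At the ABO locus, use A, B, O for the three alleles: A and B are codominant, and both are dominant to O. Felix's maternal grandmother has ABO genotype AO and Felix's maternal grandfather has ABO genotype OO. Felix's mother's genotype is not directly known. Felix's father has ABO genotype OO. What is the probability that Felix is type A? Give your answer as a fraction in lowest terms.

Felix's mother's ABO genotype from AO × OO: 1/2 AO, 1/2 OO.
Crossing each possibility with the father OO and summing P(type A): 1/2·1/2 + 1/2·0 = 1/4.

1/4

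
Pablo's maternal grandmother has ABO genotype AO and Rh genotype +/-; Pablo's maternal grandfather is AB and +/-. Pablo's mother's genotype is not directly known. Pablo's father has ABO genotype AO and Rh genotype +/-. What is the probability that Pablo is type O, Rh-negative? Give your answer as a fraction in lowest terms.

Pablo's mother's ABO genotype from AO × AB: 1/4 AA, 1/4 AB, 1/4 AO, 1/4 BO.
Crossing each possibility with the father AO and summing P(type O): 1/4·0 + 1/4·0 + 1/4·1/4 + 1/4·1/4 = 1/8.
Similarly for Rh via the mother's Rh distribution: P(Rh-) = 1/4.
Independent loci: 1/8 × 1/4 = 1/32.

1/32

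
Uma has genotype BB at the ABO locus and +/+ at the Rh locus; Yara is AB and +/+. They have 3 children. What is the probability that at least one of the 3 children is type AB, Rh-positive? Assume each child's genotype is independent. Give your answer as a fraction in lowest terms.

ABO cross BB × AB → 1/2 B, 1/2 AB.
Rh cross +/+ × +/+ → 1 Rh+; so P(type AB, Rh-positive) = 1/2 × 1 = 1/2 per child.
P(none) = (1/2)^3 = 1/8; P(at least one) = 1 − 1/8 = 7/8.

7/8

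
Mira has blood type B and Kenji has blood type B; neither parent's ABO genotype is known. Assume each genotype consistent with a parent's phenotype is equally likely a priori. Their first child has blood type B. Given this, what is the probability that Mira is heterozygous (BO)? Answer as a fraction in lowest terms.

7/15

Possible genotypes: Mira ∈ {BB, BO}; Kenji ∈ {BB, BO}.
Weight each parental genotype pair by prior × P(type-B child):
  BB × BB: posterior weight 4/15.
  BB × BO: posterior weight 4/15.
  BO × BB: posterior weight 4/15.
  BO × BO: posterior weight 1/5.
Sum the posterior weight over pairs where Mira is BO: 7/15.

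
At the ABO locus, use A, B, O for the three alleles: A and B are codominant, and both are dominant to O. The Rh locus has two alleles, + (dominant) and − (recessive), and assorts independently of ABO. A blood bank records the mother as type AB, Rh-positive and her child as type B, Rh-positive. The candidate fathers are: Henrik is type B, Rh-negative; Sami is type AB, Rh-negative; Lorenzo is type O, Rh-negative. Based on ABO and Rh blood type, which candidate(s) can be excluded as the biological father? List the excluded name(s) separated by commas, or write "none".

none

A candidate is excluded only if no genotype consistent with his phenotype could produce a type B, Rh-positive child with a type AB, Rh-positive mother.
Every candidate has at least one consistent genotype combination, so none can be excluded.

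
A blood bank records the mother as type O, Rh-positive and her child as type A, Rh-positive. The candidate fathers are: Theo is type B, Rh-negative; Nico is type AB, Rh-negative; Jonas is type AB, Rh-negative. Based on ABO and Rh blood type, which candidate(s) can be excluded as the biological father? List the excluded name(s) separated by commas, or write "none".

Theo

A candidate is excluded only if no genotype consistent with his phenotype could produce a type A, Rh-positive child with a type O, Rh-positive mother.
Theo (type B, Rh-): no genotype consistent with that phenotype can produce a type-A Rh+ child with a type-O mother.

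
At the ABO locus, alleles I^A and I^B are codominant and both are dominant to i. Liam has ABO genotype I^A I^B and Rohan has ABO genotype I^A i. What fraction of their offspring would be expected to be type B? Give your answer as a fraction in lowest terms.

ABO cross I^A I^B × I^A i → offspring phenotypes: 1/2 A, 1/4 B, 1/4 AB.
So P(type B) = 1/4.

1/4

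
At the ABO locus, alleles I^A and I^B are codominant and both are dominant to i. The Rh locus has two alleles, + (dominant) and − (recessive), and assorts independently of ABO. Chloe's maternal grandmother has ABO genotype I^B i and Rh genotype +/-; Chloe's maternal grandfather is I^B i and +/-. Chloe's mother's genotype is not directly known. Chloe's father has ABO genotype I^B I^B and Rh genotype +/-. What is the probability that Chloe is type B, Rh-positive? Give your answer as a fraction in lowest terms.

Chloe's mother's ABO genotype from I^B i × I^B i: 1/4 I^B I^B, 1/2 I^B i, 1/4 i i.
Crossing each possibility with the father I^B I^B and summing P(type B): 1/4·1 + 1/2·1 + 1/4·1 = 1.
Similarly for Rh via the mother's Rh distribution: P(Rh+) = 3/4.
Independent loci: 1 × 3/4 = 3/4.

3/4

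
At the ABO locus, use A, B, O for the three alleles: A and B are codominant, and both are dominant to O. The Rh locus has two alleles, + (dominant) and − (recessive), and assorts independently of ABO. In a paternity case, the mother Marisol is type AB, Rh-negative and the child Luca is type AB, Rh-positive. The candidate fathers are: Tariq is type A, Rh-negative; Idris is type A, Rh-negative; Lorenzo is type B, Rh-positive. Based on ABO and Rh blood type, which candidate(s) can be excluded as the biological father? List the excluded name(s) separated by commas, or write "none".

A candidate is excluded only if no genotype consistent with his phenotype could produce a type AB, Rh-positive child with a type AB, Rh-negative mother.
Tariq (type A, Rh-): no genotype consistent with that phenotype can produce a type-AB Rh+ child with a type-AB mother.
Idris (type A, Rh-): no genotype consistent with that phenotype can produce a type-AB Rh+ child with a type-AB mother.

Tariq, Idris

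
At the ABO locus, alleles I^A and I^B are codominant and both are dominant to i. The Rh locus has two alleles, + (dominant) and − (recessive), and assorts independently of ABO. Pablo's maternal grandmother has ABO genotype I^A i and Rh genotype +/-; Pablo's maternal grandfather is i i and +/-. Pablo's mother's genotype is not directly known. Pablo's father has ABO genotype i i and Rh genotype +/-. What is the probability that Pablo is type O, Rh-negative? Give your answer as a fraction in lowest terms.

3/16

Pablo's mother's ABO genotype from I^A i × i i: 1/2 I^A i, 1/2 i i.
Crossing each possibility with the father i i and summing P(type O): 1/2·1/2 + 1/2·1 = 3/4.
Similarly for Rh via the mother's Rh distribution: P(Rh-) = 1/4.
Independent loci: 3/4 × 1/4 = 3/16.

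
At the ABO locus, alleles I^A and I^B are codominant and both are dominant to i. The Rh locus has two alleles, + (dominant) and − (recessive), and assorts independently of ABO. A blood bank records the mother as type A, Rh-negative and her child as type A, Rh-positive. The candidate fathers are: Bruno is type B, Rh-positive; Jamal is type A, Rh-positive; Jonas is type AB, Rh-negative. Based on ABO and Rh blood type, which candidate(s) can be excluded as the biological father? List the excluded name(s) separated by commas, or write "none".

Jonas

A candidate is excluded only if no genotype consistent with his phenotype could produce a type A, Rh-positive child with a type A, Rh-negative mother.
Jonas (type AB, Rh-): no genotype consistent with that phenotype can produce a type-A Rh+ child with a type-A mother.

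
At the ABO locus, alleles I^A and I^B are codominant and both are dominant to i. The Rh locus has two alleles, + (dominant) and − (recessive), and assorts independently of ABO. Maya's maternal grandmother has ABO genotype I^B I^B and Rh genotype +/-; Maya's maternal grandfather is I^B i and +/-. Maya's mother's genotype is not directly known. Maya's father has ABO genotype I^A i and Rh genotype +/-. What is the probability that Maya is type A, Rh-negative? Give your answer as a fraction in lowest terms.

Maya's mother's ABO genotype from I^B I^B × I^B i: 1/2 I^B I^B, 1/2 I^B i.
Crossing each possibility with the father I^A i and summing P(type A): 1/2·0 + 1/2·1/4 = 1/8.
Similarly for Rh via the mother's Rh distribution: P(Rh-) = 1/4.
Independent loci: 1/8 × 1/4 = 1/32.

1/32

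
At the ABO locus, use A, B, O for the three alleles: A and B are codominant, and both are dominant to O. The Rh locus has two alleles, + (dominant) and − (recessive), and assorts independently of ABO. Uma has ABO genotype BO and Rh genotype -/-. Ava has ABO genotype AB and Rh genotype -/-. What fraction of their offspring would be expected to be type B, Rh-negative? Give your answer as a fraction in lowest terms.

1/2

ABO cross BO × AB → offspring phenotypes: 1/4 A, 1/2 B, 1/4 AB.
Rh cross -/- × -/- → 1 Rh-.
Independent loci: P(type B, Rh-negative) = 1/2 × 1 = 1/2.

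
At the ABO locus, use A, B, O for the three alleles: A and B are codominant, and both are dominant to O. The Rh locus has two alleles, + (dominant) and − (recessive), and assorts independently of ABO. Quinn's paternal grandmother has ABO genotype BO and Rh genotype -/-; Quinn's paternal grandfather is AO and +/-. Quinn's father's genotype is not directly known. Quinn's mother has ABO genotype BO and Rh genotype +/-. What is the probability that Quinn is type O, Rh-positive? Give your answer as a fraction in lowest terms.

Quinn's father's ABO genotype from BO × AO: 1/4 AB, 1/4 AO, 1/4 BO, 1/4 OO.
Crossing each possibility with the mother BO and summing P(type O): 1/4·0 + 1/4·1/4 + 1/4·1/4 + 1/4·1/2 = 1/4.
Similarly for Rh via the father's Rh distribution: P(Rh+) = 5/8.
Independent loci: 1/4 × 5/8 = 5/32.

5/32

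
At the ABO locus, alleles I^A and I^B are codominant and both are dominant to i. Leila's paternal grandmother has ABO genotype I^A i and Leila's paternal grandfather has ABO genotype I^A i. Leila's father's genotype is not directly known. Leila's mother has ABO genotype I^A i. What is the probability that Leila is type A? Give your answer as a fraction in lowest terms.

Leila's father's ABO genotype from I^A i × I^A i: 1/4 I^A I^A, 1/2 I^A i, 1/4 i i.
Crossing each possibility with the mother I^A i and summing P(type A): 1/4·1 + 1/2·3/4 + 1/4·1/2 = 3/4.

3/4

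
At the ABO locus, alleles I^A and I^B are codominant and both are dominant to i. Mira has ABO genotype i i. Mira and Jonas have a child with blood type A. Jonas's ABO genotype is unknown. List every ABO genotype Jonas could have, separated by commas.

For each candidate genotype of Jonas, check whether crossing it with i i can produce every observed child phenotype.
  I^A I^A → possible child types {A} ✓
  I^A I^B → possible child types {A, B} ✓
  I^A i → possible child types {O, A} ✓
  I^B I^B → possible child types {B} ✗
  I^B i → possible child types {O, B} ✗
  i i → possible child types {O} ✗

I^A I^A, I^A I^B, I^A i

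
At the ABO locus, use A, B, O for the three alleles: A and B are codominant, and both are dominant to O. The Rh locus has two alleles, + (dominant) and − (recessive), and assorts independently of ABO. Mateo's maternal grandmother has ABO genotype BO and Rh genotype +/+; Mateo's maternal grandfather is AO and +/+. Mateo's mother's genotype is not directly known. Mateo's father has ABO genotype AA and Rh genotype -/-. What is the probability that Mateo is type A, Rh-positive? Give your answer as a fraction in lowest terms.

Mateo's mother's ABO genotype from BO × AO: 1/4 AB, 1/4 AO, 1/4 BO, 1/4 OO.
Crossing each possibility with the father AA and summing P(type A): 1/4·1/2 + 1/4·1 + 1/4·1/2 + 1/4·1 = 3/4.
Similarly for Rh via the mother's Rh distribution: P(Rh+) = 1.
Independent loci: 3/4 × 1 = 3/4.

3/4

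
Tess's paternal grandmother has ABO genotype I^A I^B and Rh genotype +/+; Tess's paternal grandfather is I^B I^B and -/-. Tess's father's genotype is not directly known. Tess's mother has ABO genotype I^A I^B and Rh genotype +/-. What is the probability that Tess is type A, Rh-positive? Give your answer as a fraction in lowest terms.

Tess's father's ABO genotype from I^A I^B × I^B I^B: 1/2 I^A I^B, 1/2 I^B I^B.
Crossing each possibility with the mother I^A I^B and summing P(type A): 1/2·1/4 + 1/2·0 = 1/8.
Similarly for Rh via the father's Rh distribution: P(Rh+) = 3/4.
Independent loci: 1/8 × 3/4 = 3/32.

3/32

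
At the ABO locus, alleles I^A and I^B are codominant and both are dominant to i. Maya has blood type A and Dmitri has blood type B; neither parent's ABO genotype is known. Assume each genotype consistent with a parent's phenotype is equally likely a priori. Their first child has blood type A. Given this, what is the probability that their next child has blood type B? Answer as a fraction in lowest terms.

1/12

Possible genotypes: Maya ∈ {I^A I^A, I^A i}; Dmitri ∈ {I^B I^B, I^B i}.
Weight each parental genotype pair by prior × P(type-A child):
  I^A I^A × I^B i: posterior weight 2/3; P(next child type B) = 0.
  I^A i × I^B i: posterior weight 1/3; P(next child type B) = 1/4.
Weighted sum = 1/12.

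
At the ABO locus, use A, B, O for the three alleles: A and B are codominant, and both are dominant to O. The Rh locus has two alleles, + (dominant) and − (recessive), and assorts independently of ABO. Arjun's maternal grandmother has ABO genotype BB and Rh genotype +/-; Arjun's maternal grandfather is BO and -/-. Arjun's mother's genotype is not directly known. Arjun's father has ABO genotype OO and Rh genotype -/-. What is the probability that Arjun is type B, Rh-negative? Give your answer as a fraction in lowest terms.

9/16

Arjun's mother's ABO genotype from BB × BO: 1/2 BB, 1/2 BO.
Crossing each possibility with the father OO and summing P(type B): 1/2·1 + 1/2·1/2 = 3/4.
Similarly for Rh via the mother's Rh distribution: P(Rh-) = 3/4.
Independent loci: 3/4 × 3/4 = 9/16.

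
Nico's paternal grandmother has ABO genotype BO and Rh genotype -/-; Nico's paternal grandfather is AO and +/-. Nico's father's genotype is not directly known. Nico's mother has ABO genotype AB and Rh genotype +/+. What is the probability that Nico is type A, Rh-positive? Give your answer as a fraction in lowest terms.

Nico's father's ABO genotype from BO × AO: 1/4 AB, 1/4 AO, 1/4 BO, 1/4 OO.
Crossing each possibility with the mother AB and summing P(type A): 1/4·1/4 + 1/4·1/2 + 1/4·1/4 + 1/4·1/2 = 3/8.
Similarly for Rh via the father's Rh distribution: P(Rh+) = 1.
Independent loci: 3/8 × 1 = 3/8.

3/8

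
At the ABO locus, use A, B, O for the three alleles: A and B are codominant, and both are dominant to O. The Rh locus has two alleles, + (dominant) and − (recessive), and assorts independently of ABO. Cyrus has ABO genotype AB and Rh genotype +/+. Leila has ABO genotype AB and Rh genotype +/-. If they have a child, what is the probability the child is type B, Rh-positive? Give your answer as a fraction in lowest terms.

ABO cross AB × AB → offspring phenotypes: 1/4 A, 1/4 B, 1/2 AB.
Rh cross +/+ × +/- → 1 Rh+.
Independent loci: P(type B, Rh-positive) = 1/4 × 1 = 1/4.

1/4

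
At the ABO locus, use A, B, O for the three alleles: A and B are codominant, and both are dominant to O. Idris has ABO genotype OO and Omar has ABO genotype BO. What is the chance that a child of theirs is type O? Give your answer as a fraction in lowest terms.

ABO cross OO × BO → offspring phenotypes: 1/2 O, 1/2 B.
So P(type O) = 1/2.

1/2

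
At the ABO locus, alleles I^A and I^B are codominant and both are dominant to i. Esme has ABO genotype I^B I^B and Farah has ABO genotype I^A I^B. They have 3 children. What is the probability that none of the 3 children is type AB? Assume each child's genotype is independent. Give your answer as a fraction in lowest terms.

1/8

ABO cross I^B I^B × I^A I^B → 1/2 B, 1/2 AB.
So P(type AB) = 1/2 per child.
P(not type AB) = 1/2 for one child; (1/2)^3 = 1/8.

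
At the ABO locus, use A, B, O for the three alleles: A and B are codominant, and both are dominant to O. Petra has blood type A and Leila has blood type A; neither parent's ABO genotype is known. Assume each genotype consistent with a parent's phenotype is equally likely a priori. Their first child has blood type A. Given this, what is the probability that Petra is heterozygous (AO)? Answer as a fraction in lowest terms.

Possible genotypes: Petra ∈ {AA, AO}; Leila ∈ {AA, AO}.
Weight each parental genotype pair by prior × P(type-A child):
  AA × AA: posterior weight 4/15.
  AA × AO: posterior weight 4/15.
  AO × AA: posterior weight 4/15.
  AO × AO: posterior weight 1/5.
Sum the posterior weight over pairs where Petra is AO: 7/15.

7/15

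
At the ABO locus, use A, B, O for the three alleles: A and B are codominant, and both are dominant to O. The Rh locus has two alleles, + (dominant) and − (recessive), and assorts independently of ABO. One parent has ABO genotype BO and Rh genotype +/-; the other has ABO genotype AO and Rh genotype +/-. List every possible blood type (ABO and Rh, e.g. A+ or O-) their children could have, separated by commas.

Gametes from BO × AO give offspring ABO genotypes AB, AO, BO, OO, i.e. phenotypes O, A, B, AB.
Rh cross +/- × +/- → phenotypes Rh+, Rh-.
Combining independently: O+, O-, A+, A-, B+, B-, AB+, AB-.

O+, O-, A+, A-, B+, B-, AB+, AB-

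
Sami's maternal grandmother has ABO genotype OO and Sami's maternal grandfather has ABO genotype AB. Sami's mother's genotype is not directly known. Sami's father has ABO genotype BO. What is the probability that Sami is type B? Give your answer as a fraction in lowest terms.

Sami's mother's ABO genotype from OO × AB: 1/2 AO, 1/2 BO.
Crossing each possibility with the father BO and summing P(type B): 1/2·1/4 + 1/2·3/4 = 1/2.

1/2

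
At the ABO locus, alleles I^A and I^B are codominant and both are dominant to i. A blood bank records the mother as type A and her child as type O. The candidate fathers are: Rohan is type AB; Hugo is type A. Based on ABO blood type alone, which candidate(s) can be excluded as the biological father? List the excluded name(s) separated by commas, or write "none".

A candidate is excluded only if no genotype consistent with his phenotype could produce a type O child with a type A mother.
Rohan (type AB): no genotype consistent with that phenotype can produce a type-O child with a type-A mother.

Rohan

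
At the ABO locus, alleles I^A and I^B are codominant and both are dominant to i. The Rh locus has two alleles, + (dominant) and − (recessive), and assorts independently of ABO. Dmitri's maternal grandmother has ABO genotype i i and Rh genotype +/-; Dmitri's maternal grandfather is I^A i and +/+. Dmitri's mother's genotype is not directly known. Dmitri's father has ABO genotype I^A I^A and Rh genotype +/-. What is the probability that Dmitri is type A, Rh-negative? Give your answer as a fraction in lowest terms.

Dmitri's mother's ABO genotype from i i × I^A i: 1/2 I^A i, 1/2 i i.
Crossing each possibility with the father I^A I^A and summing P(type A): 1/2·1 + 1/2·1 = 1.
Similarly for Rh via the mother's Rh distribution: P(Rh-) = 1/8.
Independent loci: 1 × 1/8 = 1/8.

1/8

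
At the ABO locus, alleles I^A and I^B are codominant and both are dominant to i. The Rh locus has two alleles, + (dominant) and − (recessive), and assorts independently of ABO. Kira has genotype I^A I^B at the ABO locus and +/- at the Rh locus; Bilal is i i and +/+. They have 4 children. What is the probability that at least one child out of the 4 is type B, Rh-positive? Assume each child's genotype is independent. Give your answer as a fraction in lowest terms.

ABO cross I^A I^B × i i → 1/2 A, 1/2 B.
Rh cross +/- × +/+ → 1 Rh+; so P(type B, Rh-positive) = 1/2 × 1 = 1/2 per child.
P(none) = (1/2)^4 = 1/16; P(at least one) = 1 − 1/16 = 15/16.

15/16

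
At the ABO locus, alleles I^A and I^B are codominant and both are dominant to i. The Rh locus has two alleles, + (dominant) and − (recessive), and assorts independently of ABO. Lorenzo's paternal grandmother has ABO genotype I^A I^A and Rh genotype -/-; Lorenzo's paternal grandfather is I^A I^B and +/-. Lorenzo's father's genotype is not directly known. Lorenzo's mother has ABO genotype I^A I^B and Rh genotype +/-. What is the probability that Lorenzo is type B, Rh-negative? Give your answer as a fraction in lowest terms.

Lorenzo's father's ABO genotype from I^A I^A × I^A I^B: 1/2 I^A I^A, 1/2 I^A I^B.
Crossing each possibility with the mother I^A I^B and summing P(type B): 1/2·0 + 1/2·1/4 = 1/8.
Similarly for Rh via the father's Rh distribution: P(Rh-) = 3/8.
Independent loci: 1/8 × 3/8 = 3/64.

3/64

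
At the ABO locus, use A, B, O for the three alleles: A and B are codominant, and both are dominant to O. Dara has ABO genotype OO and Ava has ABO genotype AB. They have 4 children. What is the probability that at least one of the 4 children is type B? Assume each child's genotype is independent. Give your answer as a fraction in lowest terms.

ABO cross OO × AB → 1/2 A, 1/2 B.
So P(type B) = 1/2 per child.
P(none) = (1/2)^4 = 1/16; P(at least one) = 1 − 1/16 = 15/16.

15/16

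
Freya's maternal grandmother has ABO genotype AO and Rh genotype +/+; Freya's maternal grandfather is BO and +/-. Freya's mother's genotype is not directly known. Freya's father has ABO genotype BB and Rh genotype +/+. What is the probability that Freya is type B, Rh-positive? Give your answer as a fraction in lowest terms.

Freya's mother's ABO genotype from AO × BO: 1/4 AB, 1/4 AO, 1/4 BO, 1/4 OO.
Crossing each possibility with the father BB and summing P(type B): 1/4·1/2 + 1/4·1/2 + 1/4·1 + 1/4·1 = 3/4.
Similarly for Rh via the mother's Rh distribution: P(Rh+) = 1.
Independent loci: 3/4 × 1 = 3/4.

3/4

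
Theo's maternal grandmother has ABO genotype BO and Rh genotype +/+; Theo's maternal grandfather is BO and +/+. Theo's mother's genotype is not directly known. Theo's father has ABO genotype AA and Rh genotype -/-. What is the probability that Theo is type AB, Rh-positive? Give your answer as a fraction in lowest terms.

Theo's mother's ABO genotype from BO × BO: 1/4 BB, 1/2 BO, 1/4 OO.
Crossing each possibility with the father AA and summing P(type AB): 1/4·1 + 1/2·1/2 + 1/4·0 = 1/2.
Similarly for Rh via the mother's Rh distribution: P(Rh+) = 1.
Independent loci: 1/2 × 1 = 1/2.

1/2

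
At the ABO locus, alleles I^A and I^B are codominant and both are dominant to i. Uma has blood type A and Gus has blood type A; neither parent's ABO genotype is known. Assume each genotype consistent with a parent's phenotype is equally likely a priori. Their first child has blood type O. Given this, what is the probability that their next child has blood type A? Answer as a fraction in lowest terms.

3/4

Possible genotypes: Uma ∈ {I^A I^A, I^A i}; Gus ∈ {I^A I^A, I^A i}.
Weight each parental genotype pair by prior × P(type-O child):
  I^A i × I^A i: posterior weight 1; P(next child type A) = 3/4.
Weighted sum = 3/4.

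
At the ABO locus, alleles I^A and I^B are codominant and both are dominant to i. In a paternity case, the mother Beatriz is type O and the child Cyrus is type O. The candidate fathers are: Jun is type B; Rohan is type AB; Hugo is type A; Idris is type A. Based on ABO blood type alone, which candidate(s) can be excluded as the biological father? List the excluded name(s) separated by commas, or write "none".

A candidate is excluded only if no genotype consistent with his phenotype could produce a type O child with a type O mother.
Rohan (type AB): no genotype consistent with that phenotype can produce a type-O child with a type-O mother.

Rohan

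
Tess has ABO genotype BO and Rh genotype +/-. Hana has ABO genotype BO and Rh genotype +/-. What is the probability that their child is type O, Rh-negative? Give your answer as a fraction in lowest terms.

ABO cross BO × BO → offspring phenotypes: 1/4 O, 3/4 B.
Rh cross +/- × +/- → 3/4 Rh+, 1/4 Rh-.
Independent loci: P(type O, Rh-negative) = 1/4 × 1/4 = 1/16.

1/16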